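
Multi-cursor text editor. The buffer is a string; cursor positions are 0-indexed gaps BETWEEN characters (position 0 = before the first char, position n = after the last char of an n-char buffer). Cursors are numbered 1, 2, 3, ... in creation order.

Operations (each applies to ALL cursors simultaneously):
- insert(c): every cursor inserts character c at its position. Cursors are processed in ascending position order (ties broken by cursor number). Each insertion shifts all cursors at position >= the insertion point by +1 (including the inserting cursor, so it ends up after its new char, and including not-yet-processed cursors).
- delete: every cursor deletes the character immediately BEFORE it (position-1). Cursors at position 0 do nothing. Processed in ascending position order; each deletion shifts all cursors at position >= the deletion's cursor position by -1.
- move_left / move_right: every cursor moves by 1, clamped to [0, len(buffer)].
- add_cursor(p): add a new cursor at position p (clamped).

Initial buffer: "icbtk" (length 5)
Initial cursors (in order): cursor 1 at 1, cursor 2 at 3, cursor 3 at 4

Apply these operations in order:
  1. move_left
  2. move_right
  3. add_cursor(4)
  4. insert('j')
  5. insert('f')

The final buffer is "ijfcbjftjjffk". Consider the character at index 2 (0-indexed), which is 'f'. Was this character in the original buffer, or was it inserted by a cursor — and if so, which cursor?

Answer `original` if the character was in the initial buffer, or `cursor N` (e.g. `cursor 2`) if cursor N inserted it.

Answer: cursor 1

Derivation:
After op 1 (move_left): buffer="icbtk" (len 5), cursors c1@0 c2@2 c3@3, authorship .....
After op 2 (move_right): buffer="icbtk" (len 5), cursors c1@1 c2@3 c3@4, authorship .....
After op 3 (add_cursor(4)): buffer="icbtk" (len 5), cursors c1@1 c2@3 c3@4 c4@4, authorship .....
After op 4 (insert('j')): buffer="ijcbjtjjk" (len 9), cursors c1@2 c2@5 c3@8 c4@8, authorship .1..2.34.
After op 5 (insert('f')): buffer="ijfcbjftjjffk" (len 13), cursors c1@3 c2@7 c3@12 c4@12, authorship .11..22.3434.
Authorship (.=original, N=cursor N): . 1 1 . . 2 2 . 3 4 3 4 .
Index 2: author = 1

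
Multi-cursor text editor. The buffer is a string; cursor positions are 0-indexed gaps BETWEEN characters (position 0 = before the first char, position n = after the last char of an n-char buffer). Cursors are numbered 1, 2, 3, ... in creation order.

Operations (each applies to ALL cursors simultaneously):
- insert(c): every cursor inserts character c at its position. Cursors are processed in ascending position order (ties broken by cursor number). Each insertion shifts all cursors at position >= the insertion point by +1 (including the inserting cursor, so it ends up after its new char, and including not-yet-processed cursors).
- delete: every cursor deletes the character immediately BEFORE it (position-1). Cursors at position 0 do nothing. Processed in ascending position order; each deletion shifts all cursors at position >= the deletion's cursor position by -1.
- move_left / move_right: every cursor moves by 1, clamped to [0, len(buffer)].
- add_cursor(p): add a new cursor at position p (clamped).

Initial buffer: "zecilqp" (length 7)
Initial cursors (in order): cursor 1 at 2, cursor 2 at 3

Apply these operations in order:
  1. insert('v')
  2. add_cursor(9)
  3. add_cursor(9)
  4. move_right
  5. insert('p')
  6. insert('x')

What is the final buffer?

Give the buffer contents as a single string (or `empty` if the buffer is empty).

After op 1 (insert('v')): buffer="zevcvilqp" (len 9), cursors c1@3 c2@5, authorship ..1.2....
After op 2 (add_cursor(9)): buffer="zevcvilqp" (len 9), cursors c1@3 c2@5 c3@9, authorship ..1.2....
After op 3 (add_cursor(9)): buffer="zevcvilqp" (len 9), cursors c1@3 c2@5 c3@9 c4@9, authorship ..1.2....
After op 4 (move_right): buffer="zevcvilqp" (len 9), cursors c1@4 c2@6 c3@9 c4@9, authorship ..1.2....
After op 5 (insert('p')): buffer="zevcpviplqppp" (len 13), cursors c1@5 c2@8 c3@13 c4@13, authorship ..1.12.2...34
After op 6 (insert('x')): buffer="zevcpxvipxlqpppxx" (len 17), cursors c1@6 c2@10 c3@17 c4@17, authorship ..1.112.22...3434

Answer: zevcpxvipxlqpppxx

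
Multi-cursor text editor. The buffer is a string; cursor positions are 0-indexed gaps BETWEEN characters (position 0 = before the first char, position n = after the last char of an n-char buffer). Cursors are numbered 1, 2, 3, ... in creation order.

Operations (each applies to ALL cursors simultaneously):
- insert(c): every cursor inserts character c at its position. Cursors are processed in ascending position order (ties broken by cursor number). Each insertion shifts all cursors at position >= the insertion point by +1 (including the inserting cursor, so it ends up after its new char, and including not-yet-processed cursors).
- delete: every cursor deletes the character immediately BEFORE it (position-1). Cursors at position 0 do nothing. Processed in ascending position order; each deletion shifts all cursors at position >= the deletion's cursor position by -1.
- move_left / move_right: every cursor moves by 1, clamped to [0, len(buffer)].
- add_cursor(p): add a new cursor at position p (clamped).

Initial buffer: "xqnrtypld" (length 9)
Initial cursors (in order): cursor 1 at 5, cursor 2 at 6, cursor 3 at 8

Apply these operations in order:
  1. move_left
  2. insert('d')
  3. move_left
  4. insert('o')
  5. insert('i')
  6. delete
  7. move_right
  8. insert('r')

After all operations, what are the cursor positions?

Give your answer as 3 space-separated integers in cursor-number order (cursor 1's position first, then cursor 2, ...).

After op 1 (move_left): buffer="xqnrtypld" (len 9), cursors c1@4 c2@5 c3@7, authorship .........
After op 2 (insert('d')): buffer="xqnrdtdypdld" (len 12), cursors c1@5 c2@7 c3@10, authorship ....1.2..3..
After op 3 (move_left): buffer="xqnrdtdypdld" (len 12), cursors c1@4 c2@6 c3@9, authorship ....1.2..3..
After op 4 (insert('o')): buffer="xqnrodtodypodld" (len 15), cursors c1@5 c2@8 c3@12, authorship ....11.22..33..
After op 5 (insert('i')): buffer="xqnroidtoidypoidld" (len 18), cursors c1@6 c2@10 c3@15, authorship ....111.222..333..
After op 6 (delete): buffer="xqnrodtodypodld" (len 15), cursors c1@5 c2@8 c3@12, authorship ....11.22..33..
After op 7 (move_right): buffer="xqnrodtodypodld" (len 15), cursors c1@6 c2@9 c3@13, authorship ....11.22..33..
After op 8 (insert('r')): buffer="xqnrodrtodrypodrld" (len 18), cursors c1@7 c2@11 c3@16, authorship ....111.222..333..

Answer: 7 11 16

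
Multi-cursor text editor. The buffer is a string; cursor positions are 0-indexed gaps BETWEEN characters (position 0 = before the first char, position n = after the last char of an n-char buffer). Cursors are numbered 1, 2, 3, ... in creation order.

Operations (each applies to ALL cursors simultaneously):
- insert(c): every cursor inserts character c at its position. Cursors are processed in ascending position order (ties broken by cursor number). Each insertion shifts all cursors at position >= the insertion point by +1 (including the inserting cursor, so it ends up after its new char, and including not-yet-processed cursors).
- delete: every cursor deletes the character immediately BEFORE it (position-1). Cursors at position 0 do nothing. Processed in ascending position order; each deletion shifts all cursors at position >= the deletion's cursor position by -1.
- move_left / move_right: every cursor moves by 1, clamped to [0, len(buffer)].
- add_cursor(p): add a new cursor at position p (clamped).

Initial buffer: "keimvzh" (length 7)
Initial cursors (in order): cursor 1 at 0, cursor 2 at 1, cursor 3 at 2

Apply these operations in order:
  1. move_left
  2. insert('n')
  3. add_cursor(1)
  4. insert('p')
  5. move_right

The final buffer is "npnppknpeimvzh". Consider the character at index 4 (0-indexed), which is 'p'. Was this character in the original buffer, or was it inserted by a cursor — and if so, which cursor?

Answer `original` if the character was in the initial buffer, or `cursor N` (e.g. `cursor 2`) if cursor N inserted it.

After op 1 (move_left): buffer="keimvzh" (len 7), cursors c1@0 c2@0 c3@1, authorship .......
After op 2 (insert('n')): buffer="nnkneimvzh" (len 10), cursors c1@2 c2@2 c3@4, authorship 12.3......
After op 3 (add_cursor(1)): buffer="nnkneimvzh" (len 10), cursors c4@1 c1@2 c2@2 c3@4, authorship 12.3......
After op 4 (insert('p')): buffer="npnppknpeimvzh" (len 14), cursors c4@2 c1@5 c2@5 c3@8, authorship 14212.33......
After op 5 (move_right): buffer="npnppknpeimvzh" (len 14), cursors c4@3 c1@6 c2@6 c3@9, authorship 14212.33......
Authorship (.=original, N=cursor N): 1 4 2 1 2 . 3 3 . . . . . .
Index 4: author = 2

Answer: cursor 2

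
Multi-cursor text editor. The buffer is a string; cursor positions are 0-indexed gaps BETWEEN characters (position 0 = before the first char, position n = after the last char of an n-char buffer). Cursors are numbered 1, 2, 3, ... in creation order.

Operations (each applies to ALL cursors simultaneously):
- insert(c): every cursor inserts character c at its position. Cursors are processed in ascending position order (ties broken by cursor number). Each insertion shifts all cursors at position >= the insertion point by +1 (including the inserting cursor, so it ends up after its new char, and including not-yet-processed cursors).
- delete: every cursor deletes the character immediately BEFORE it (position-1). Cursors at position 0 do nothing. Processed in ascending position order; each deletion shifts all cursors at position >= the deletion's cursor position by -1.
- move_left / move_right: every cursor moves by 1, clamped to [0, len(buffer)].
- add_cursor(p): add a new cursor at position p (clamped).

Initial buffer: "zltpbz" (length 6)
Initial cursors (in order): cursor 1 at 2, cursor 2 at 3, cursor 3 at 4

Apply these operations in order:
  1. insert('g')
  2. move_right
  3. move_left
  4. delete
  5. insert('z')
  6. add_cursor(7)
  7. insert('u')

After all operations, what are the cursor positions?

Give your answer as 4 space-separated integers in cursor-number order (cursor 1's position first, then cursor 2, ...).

Answer: 4 7 11 11

Derivation:
After op 1 (insert('g')): buffer="zlgtgpgbz" (len 9), cursors c1@3 c2@5 c3@7, authorship ..1.2.3..
After op 2 (move_right): buffer="zlgtgpgbz" (len 9), cursors c1@4 c2@6 c3@8, authorship ..1.2.3..
After op 3 (move_left): buffer="zlgtgpgbz" (len 9), cursors c1@3 c2@5 c3@7, authorship ..1.2.3..
After op 4 (delete): buffer="zltpbz" (len 6), cursors c1@2 c2@3 c3@4, authorship ......
After op 5 (insert('z')): buffer="zlztzpzbz" (len 9), cursors c1@3 c2@5 c3@7, authorship ..1.2.3..
After op 6 (add_cursor(7)): buffer="zlztzpzbz" (len 9), cursors c1@3 c2@5 c3@7 c4@7, authorship ..1.2.3..
After op 7 (insert('u')): buffer="zlzutzupzuubz" (len 13), cursors c1@4 c2@7 c3@11 c4@11, authorship ..11.22.334..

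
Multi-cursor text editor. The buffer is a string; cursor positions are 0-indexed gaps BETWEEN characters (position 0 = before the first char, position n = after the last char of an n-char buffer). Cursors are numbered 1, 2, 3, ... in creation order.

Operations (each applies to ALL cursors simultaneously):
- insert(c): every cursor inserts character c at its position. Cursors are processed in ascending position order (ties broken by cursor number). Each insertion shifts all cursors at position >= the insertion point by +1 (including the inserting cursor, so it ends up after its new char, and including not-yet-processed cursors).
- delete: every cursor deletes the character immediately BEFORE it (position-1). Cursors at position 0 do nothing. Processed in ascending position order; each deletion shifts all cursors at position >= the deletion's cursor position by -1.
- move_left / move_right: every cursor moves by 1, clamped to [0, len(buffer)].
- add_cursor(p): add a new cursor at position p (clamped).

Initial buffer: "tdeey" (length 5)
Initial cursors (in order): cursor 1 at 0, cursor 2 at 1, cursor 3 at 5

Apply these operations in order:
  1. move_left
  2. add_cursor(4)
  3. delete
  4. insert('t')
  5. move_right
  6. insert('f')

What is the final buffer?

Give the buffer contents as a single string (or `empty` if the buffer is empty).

Answer: tttffdttyff

Derivation:
After op 1 (move_left): buffer="tdeey" (len 5), cursors c1@0 c2@0 c3@4, authorship .....
After op 2 (add_cursor(4)): buffer="tdeey" (len 5), cursors c1@0 c2@0 c3@4 c4@4, authorship .....
After op 3 (delete): buffer="tdy" (len 3), cursors c1@0 c2@0 c3@2 c4@2, authorship ...
After op 4 (insert('t')): buffer="tttdtty" (len 7), cursors c1@2 c2@2 c3@6 c4@6, authorship 12..34.
After op 5 (move_right): buffer="tttdtty" (len 7), cursors c1@3 c2@3 c3@7 c4@7, authorship 12..34.
After op 6 (insert('f')): buffer="tttffdttyff" (len 11), cursors c1@5 c2@5 c3@11 c4@11, authorship 12.12.34.34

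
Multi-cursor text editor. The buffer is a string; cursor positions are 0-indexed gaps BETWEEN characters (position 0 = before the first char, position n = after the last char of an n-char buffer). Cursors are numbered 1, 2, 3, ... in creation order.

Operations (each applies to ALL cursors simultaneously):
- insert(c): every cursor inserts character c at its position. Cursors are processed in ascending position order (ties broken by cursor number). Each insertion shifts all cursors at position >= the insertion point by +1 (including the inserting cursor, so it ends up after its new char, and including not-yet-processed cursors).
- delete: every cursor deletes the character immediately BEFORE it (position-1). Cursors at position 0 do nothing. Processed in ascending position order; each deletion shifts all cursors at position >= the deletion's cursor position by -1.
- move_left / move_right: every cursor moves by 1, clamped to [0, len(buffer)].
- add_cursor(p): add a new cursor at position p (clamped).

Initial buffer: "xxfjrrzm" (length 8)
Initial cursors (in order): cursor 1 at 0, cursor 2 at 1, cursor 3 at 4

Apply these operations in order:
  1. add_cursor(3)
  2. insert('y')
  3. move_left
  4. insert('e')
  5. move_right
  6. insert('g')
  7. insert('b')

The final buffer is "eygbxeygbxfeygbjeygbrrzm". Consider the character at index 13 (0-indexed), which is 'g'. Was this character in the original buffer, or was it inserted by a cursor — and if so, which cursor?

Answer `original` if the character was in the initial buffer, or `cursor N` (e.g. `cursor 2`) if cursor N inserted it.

After op 1 (add_cursor(3)): buffer="xxfjrrzm" (len 8), cursors c1@0 c2@1 c4@3 c3@4, authorship ........
After op 2 (insert('y')): buffer="yxyxfyjyrrzm" (len 12), cursors c1@1 c2@3 c4@6 c3@8, authorship 1.2..4.3....
After op 3 (move_left): buffer="yxyxfyjyrrzm" (len 12), cursors c1@0 c2@2 c4@5 c3@7, authorship 1.2..4.3....
After op 4 (insert('e')): buffer="eyxeyxfeyjeyrrzm" (len 16), cursors c1@1 c2@4 c4@8 c3@11, authorship 11.22..44.33....
After op 5 (move_right): buffer="eyxeyxfeyjeyrrzm" (len 16), cursors c1@2 c2@5 c4@9 c3@12, authorship 11.22..44.33....
After op 6 (insert('g')): buffer="eygxeygxfeygjeygrrzm" (len 20), cursors c1@3 c2@7 c4@12 c3@16, authorship 111.222..444.333....
After op 7 (insert('b')): buffer="eygbxeygbxfeygbjeygbrrzm" (len 24), cursors c1@4 c2@9 c4@15 c3@20, authorship 1111.2222..4444.3333....
Authorship (.=original, N=cursor N): 1 1 1 1 . 2 2 2 2 . . 4 4 4 4 . 3 3 3 3 . . . .
Index 13: author = 4

Answer: cursor 4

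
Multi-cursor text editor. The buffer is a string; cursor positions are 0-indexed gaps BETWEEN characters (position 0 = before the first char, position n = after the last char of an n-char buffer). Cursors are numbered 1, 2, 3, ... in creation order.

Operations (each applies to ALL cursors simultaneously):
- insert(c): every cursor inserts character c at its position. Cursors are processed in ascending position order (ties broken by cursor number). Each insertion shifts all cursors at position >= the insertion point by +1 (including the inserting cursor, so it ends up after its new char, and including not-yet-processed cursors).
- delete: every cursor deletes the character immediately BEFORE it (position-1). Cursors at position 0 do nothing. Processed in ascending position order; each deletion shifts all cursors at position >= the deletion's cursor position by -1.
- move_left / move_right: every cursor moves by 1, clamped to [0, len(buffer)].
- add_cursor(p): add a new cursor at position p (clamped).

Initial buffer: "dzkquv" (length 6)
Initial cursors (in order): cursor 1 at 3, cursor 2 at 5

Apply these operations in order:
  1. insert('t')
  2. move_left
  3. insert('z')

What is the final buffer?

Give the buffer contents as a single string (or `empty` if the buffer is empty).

Answer: dzkztquztv

Derivation:
After op 1 (insert('t')): buffer="dzktqutv" (len 8), cursors c1@4 c2@7, authorship ...1..2.
After op 2 (move_left): buffer="dzktqutv" (len 8), cursors c1@3 c2@6, authorship ...1..2.
After op 3 (insert('z')): buffer="dzkztquztv" (len 10), cursors c1@4 c2@8, authorship ...11..22.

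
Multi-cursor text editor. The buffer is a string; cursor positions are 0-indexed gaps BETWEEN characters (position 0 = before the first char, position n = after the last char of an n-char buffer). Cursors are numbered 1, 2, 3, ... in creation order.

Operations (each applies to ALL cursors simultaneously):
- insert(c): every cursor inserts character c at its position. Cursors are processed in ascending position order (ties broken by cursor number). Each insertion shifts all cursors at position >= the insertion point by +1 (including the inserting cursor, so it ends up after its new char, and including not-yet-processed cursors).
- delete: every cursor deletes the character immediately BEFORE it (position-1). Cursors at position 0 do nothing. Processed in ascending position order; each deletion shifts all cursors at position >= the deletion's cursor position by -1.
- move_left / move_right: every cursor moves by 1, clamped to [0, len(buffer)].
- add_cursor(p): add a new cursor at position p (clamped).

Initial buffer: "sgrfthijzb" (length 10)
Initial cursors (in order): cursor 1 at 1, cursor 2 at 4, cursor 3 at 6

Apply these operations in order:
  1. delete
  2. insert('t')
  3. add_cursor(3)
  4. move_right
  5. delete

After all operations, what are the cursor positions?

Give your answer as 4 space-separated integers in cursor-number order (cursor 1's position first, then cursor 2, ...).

After op 1 (delete): buffer="grtijzb" (len 7), cursors c1@0 c2@2 c3@3, authorship .......
After op 2 (insert('t')): buffer="tgrtttijzb" (len 10), cursors c1@1 c2@4 c3@6, authorship 1..2.3....
After op 3 (add_cursor(3)): buffer="tgrtttijzb" (len 10), cursors c1@1 c4@3 c2@4 c3@6, authorship 1..2.3....
After op 4 (move_right): buffer="tgrtttijzb" (len 10), cursors c1@2 c4@4 c2@5 c3@7, authorship 1..2.3....
After op 5 (delete): buffer="trtjzb" (len 6), cursors c1@1 c2@2 c4@2 c3@3, authorship 1.3...

Answer: 1 2 3 2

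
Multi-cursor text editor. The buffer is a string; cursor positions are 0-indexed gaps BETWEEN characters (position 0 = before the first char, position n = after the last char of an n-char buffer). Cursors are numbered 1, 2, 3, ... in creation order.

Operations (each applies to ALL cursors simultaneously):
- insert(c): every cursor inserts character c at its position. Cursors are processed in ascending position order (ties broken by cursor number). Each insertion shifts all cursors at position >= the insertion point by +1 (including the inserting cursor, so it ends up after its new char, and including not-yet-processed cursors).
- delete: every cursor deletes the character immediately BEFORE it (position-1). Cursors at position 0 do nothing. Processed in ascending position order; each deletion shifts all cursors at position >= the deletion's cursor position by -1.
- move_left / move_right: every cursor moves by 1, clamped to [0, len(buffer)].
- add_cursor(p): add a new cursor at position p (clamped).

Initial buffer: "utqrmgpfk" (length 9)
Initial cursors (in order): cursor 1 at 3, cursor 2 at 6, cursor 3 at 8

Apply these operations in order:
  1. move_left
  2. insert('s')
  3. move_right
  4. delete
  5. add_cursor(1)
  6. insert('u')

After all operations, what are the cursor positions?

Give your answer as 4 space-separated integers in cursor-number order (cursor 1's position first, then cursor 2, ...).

After op 1 (move_left): buffer="utqrmgpfk" (len 9), cursors c1@2 c2@5 c3@7, authorship .........
After op 2 (insert('s')): buffer="utsqrmsgpsfk" (len 12), cursors c1@3 c2@7 c3@10, authorship ..1...2..3..
After op 3 (move_right): buffer="utsqrmsgpsfk" (len 12), cursors c1@4 c2@8 c3@11, authorship ..1...2..3..
After op 4 (delete): buffer="utsrmspsk" (len 9), cursors c1@3 c2@6 c3@8, authorship ..1..2.3.
After op 5 (add_cursor(1)): buffer="utsrmspsk" (len 9), cursors c4@1 c1@3 c2@6 c3@8, authorship ..1..2.3.
After op 6 (insert('u')): buffer="uutsurmsupsuk" (len 13), cursors c4@2 c1@5 c2@9 c3@12, authorship .4.11..22.33.

Answer: 5 9 12 2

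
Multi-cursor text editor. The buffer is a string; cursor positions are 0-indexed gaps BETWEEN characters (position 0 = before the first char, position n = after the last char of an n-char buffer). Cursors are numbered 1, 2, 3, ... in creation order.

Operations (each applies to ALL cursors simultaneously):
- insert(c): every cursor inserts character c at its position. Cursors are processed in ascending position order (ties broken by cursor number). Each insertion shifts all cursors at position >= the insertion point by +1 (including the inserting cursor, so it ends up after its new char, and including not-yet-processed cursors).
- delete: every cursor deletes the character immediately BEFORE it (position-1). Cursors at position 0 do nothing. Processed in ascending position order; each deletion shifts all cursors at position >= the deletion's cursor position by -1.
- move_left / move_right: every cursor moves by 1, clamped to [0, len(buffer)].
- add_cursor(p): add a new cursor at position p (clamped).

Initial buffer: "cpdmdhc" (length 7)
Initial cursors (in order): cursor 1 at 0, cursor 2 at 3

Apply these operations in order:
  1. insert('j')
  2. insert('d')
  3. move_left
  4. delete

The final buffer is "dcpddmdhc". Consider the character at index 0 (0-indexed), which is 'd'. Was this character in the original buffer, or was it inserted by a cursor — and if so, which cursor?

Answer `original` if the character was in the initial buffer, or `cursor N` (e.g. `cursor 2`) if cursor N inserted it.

After op 1 (insert('j')): buffer="jcpdjmdhc" (len 9), cursors c1@1 c2@5, authorship 1...2....
After op 2 (insert('d')): buffer="jdcpdjdmdhc" (len 11), cursors c1@2 c2@7, authorship 11...22....
After op 3 (move_left): buffer="jdcpdjdmdhc" (len 11), cursors c1@1 c2@6, authorship 11...22....
After op 4 (delete): buffer="dcpddmdhc" (len 9), cursors c1@0 c2@4, authorship 1...2....
Authorship (.=original, N=cursor N): 1 . . . 2 . . . .
Index 0: author = 1

Answer: cursor 1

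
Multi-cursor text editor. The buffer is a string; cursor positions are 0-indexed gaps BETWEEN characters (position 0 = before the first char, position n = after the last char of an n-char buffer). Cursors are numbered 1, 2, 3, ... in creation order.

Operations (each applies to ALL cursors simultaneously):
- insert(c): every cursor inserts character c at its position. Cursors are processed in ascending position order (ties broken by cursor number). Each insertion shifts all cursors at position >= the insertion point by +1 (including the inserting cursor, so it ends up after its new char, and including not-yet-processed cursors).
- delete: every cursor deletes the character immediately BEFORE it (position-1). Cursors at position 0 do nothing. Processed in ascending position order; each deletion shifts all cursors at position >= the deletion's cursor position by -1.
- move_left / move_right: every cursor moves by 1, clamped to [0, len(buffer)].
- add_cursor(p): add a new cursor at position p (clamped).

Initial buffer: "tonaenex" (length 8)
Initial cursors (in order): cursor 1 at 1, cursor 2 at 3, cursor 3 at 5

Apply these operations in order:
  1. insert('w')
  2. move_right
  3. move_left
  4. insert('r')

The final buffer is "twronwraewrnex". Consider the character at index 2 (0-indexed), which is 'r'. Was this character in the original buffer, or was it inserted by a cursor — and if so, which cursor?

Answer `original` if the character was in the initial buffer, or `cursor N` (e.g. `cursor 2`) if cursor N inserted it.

After op 1 (insert('w')): buffer="twonwaewnex" (len 11), cursors c1@2 c2@5 c3@8, authorship .1..2..3...
After op 2 (move_right): buffer="twonwaewnex" (len 11), cursors c1@3 c2@6 c3@9, authorship .1..2..3...
After op 3 (move_left): buffer="twonwaewnex" (len 11), cursors c1@2 c2@5 c3@8, authorship .1..2..3...
After op 4 (insert('r')): buffer="twronwraewrnex" (len 14), cursors c1@3 c2@7 c3@11, authorship .11..22..33...
Authorship (.=original, N=cursor N): . 1 1 . . 2 2 . . 3 3 . . .
Index 2: author = 1

Answer: cursor 1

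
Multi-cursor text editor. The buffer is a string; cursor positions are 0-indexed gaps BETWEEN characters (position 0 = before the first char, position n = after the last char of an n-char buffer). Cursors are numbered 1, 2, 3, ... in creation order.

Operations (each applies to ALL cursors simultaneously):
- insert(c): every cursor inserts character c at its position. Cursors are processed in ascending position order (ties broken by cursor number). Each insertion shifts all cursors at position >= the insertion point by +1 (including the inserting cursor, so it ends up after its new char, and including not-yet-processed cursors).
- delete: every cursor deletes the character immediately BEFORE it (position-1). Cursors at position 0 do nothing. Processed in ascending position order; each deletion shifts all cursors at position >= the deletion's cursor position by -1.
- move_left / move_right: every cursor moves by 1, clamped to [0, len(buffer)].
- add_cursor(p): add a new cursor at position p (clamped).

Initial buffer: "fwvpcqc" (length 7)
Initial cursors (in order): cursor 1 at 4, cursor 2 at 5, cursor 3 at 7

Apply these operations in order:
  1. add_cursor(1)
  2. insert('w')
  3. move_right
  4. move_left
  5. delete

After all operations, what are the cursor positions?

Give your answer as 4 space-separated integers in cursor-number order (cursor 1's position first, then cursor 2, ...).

After op 1 (add_cursor(1)): buffer="fwvpcqc" (len 7), cursors c4@1 c1@4 c2@5 c3@7, authorship .......
After op 2 (insert('w')): buffer="fwwvpwcwqcw" (len 11), cursors c4@2 c1@6 c2@8 c3@11, authorship .4...1.2..3
After op 3 (move_right): buffer="fwwvpwcwqcw" (len 11), cursors c4@3 c1@7 c2@9 c3@11, authorship .4...1.2..3
After op 4 (move_left): buffer="fwwvpwcwqcw" (len 11), cursors c4@2 c1@6 c2@8 c3@10, authorship .4...1.2..3
After op 5 (delete): buffer="fwvpcqw" (len 7), cursors c4@1 c1@4 c2@5 c3@6, authorship ......3

Answer: 4 5 6 1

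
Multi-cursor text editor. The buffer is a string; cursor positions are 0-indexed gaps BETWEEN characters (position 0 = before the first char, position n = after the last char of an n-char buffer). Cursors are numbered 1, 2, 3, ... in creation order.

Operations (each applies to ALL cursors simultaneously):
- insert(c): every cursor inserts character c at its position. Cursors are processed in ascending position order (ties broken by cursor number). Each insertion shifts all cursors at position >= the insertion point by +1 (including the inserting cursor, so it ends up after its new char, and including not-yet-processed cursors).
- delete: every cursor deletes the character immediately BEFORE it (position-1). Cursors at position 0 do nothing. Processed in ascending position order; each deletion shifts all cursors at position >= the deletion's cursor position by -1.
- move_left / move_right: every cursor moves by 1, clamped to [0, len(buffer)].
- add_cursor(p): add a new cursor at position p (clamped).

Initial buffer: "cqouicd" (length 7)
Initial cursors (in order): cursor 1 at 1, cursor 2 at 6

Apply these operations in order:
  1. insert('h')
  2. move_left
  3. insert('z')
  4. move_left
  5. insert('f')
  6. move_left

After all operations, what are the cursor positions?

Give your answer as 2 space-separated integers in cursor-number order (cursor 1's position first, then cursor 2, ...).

Answer: 1 9

Derivation:
After op 1 (insert('h')): buffer="chqouichd" (len 9), cursors c1@2 c2@8, authorship .1.....2.
After op 2 (move_left): buffer="chqouichd" (len 9), cursors c1@1 c2@7, authorship .1.....2.
After op 3 (insert('z')): buffer="czhqouiczhd" (len 11), cursors c1@2 c2@9, authorship .11.....22.
After op 4 (move_left): buffer="czhqouiczhd" (len 11), cursors c1@1 c2@8, authorship .11.....22.
After op 5 (insert('f')): buffer="cfzhqouicfzhd" (len 13), cursors c1@2 c2@10, authorship .111.....222.
After op 6 (move_left): buffer="cfzhqouicfzhd" (len 13), cursors c1@1 c2@9, authorship .111.....222.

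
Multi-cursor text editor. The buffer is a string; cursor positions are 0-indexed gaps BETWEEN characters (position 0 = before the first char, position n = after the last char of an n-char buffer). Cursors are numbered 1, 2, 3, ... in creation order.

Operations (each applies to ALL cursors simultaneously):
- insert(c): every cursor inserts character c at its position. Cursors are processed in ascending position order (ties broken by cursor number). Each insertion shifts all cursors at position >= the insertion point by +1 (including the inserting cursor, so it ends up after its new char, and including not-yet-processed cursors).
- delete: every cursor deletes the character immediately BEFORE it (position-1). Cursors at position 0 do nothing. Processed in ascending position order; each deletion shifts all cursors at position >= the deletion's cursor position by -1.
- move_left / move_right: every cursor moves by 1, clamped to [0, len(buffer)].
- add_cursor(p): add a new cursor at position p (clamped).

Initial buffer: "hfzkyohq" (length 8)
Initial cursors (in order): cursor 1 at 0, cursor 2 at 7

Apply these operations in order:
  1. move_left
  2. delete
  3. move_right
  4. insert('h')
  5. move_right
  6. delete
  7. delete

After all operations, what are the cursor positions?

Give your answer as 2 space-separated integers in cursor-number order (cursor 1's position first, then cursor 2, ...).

After op 1 (move_left): buffer="hfzkyohq" (len 8), cursors c1@0 c2@6, authorship ........
After op 2 (delete): buffer="hfzkyhq" (len 7), cursors c1@0 c2@5, authorship .......
After op 3 (move_right): buffer="hfzkyhq" (len 7), cursors c1@1 c2@6, authorship .......
After op 4 (insert('h')): buffer="hhfzkyhhq" (len 9), cursors c1@2 c2@8, authorship .1.....2.
After op 5 (move_right): buffer="hhfzkyhhq" (len 9), cursors c1@3 c2@9, authorship .1.....2.
After op 6 (delete): buffer="hhzkyhh" (len 7), cursors c1@2 c2@7, authorship .1....2
After op 7 (delete): buffer="hzkyh" (len 5), cursors c1@1 c2@5, authorship .....

Answer: 1 5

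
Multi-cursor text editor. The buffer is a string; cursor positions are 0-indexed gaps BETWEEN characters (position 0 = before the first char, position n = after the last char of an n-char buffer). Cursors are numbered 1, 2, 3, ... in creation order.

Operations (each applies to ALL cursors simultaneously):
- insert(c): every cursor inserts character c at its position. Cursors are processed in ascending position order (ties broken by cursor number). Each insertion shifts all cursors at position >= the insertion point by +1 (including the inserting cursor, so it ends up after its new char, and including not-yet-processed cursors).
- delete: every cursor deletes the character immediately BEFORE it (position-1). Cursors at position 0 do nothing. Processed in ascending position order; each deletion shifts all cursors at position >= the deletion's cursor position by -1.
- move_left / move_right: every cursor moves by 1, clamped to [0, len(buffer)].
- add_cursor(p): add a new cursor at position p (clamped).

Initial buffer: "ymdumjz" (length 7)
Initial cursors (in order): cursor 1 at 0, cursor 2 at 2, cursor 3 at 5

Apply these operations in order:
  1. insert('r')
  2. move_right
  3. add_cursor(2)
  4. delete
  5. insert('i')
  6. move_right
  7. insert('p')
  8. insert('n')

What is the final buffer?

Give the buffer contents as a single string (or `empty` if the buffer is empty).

After op 1 (insert('r')): buffer="rymrdumrjz" (len 10), cursors c1@1 c2@4 c3@8, authorship 1..2...3..
After op 2 (move_right): buffer="rymrdumrjz" (len 10), cursors c1@2 c2@5 c3@9, authorship 1..2...3..
After op 3 (add_cursor(2)): buffer="rymrdumrjz" (len 10), cursors c1@2 c4@2 c2@5 c3@9, authorship 1..2...3..
After op 4 (delete): buffer="mrumrz" (len 6), cursors c1@0 c4@0 c2@2 c3@5, authorship .2..3.
After op 5 (insert('i')): buffer="iimriumriz" (len 10), cursors c1@2 c4@2 c2@5 c3@9, authorship 14.22..33.
After op 6 (move_right): buffer="iimriumriz" (len 10), cursors c1@3 c4@3 c2@6 c3@10, authorship 14.22..33.
After op 7 (insert('p')): buffer="iimppriupmrizp" (len 14), cursors c1@5 c4@5 c2@9 c3@14, authorship 14.1422.2.33.3
After op 8 (insert('n')): buffer="iimppnnriupnmrizpn" (len 18), cursors c1@7 c4@7 c2@12 c3@18, authorship 14.141422.22.33.33

Answer: iimppnnriupnmrizpn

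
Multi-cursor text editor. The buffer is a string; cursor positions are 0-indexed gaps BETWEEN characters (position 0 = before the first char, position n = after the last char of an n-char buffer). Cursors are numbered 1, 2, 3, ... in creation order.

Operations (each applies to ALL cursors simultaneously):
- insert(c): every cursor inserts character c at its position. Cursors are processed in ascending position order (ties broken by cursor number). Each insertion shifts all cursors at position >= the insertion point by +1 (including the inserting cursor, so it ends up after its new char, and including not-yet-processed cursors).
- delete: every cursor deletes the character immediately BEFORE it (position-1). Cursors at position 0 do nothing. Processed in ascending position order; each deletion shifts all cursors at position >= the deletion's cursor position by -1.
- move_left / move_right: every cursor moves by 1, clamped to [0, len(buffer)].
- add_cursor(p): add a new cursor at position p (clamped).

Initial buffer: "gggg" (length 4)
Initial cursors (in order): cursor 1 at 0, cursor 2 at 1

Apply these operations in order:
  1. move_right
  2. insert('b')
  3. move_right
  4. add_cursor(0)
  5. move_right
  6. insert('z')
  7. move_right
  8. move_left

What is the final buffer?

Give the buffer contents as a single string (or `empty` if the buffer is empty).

After op 1 (move_right): buffer="gggg" (len 4), cursors c1@1 c2@2, authorship ....
After op 2 (insert('b')): buffer="gbgbgg" (len 6), cursors c1@2 c2@4, authorship .1.2..
After op 3 (move_right): buffer="gbgbgg" (len 6), cursors c1@3 c2@5, authorship .1.2..
After op 4 (add_cursor(0)): buffer="gbgbgg" (len 6), cursors c3@0 c1@3 c2@5, authorship .1.2..
After op 5 (move_right): buffer="gbgbgg" (len 6), cursors c3@1 c1@4 c2@6, authorship .1.2..
After op 6 (insert('z')): buffer="gzbgbzggz" (len 9), cursors c3@2 c1@6 c2@9, authorship .31.21..2
After op 7 (move_right): buffer="gzbgbzggz" (len 9), cursors c3@3 c1@7 c2@9, authorship .31.21..2
After op 8 (move_left): buffer="gzbgbzggz" (len 9), cursors c3@2 c1@6 c2@8, authorship .31.21..2

Answer: gzbgbzggz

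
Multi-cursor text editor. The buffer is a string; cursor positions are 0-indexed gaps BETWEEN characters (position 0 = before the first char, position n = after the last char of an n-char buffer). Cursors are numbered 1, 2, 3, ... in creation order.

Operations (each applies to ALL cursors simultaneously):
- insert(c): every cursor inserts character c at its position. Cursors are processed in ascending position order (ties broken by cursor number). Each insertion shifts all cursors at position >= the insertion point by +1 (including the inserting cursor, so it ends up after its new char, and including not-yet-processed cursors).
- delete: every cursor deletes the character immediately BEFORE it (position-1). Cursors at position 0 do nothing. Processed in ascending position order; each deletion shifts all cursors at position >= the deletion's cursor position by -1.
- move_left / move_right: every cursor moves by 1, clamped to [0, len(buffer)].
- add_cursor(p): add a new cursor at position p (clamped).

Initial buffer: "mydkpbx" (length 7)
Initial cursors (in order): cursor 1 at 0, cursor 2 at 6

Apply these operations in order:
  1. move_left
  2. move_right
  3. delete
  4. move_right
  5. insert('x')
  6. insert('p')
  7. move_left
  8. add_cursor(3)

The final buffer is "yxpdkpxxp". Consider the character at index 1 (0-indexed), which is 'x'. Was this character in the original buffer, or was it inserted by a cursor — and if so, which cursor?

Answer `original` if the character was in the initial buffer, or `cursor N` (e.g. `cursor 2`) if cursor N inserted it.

After op 1 (move_left): buffer="mydkpbx" (len 7), cursors c1@0 c2@5, authorship .......
After op 2 (move_right): buffer="mydkpbx" (len 7), cursors c1@1 c2@6, authorship .......
After op 3 (delete): buffer="ydkpx" (len 5), cursors c1@0 c2@4, authorship .....
After op 4 (move_right): buffer="ydkpx" (len 5), cursors c1@1 c2@5, authorship .....
After op 5 (insert('x')): buffer="yxdkpxx" (len 7), cursors c1@2 c2@7, authorship .1....2
After op 6 (insert('p')): buffer="yxpdkpxxp" (len 9), cursors c1@3 c2@9, authorship .11....22
After op 7 (move_left): buffer="yxpdkpxxp" (len 9), cursors c1@2 c2@8, authorship .11....22
After op 8 (add_cursor(3)): buffer="yxpdkpxxp" (len 9), cursors c1@2 c3@3 c2@8, authorship .11....22
Authorship (.=original, N=cursor N): . 1 1 . . . . 2 2
Index 1: author = 1

Answer: cursor 1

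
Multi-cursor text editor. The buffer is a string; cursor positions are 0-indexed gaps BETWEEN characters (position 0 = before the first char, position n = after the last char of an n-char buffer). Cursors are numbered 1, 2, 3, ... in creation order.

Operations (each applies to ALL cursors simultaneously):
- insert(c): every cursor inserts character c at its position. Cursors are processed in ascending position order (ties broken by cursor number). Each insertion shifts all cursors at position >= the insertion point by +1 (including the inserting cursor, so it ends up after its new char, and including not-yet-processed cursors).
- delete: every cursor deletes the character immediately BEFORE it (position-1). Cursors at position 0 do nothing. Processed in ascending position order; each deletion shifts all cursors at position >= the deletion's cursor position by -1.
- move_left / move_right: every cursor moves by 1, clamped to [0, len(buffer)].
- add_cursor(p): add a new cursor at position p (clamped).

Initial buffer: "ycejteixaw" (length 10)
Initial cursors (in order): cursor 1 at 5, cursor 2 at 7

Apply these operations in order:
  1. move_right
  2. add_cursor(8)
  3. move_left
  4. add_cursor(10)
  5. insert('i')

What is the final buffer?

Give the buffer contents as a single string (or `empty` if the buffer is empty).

After op 1 (move_right): buffer="ycejteixaw" (len 10), cursors c1@6 c2@8, authorship ..........
After op 2 (add_cursor(8)): buffer="ycejteixaw" (len 10), cursors c1@6 c2@8 c3@8, authorship ..........
After op 3 (move_left): buffer="ycejteixaw" (len 10), cursors c1@5 c2@7 c3@7, authorship ..........
After op 4 (add_cursor(10)): buffer="ycejteixaw" (len 10), cursors c1@5 c2@7 c3@7 c4@10, authorship ..........
After op 5 (insert('i')): buffer="ycejtieiiixawi" (len 14), cursors c1@6 c2@10 c3@10 c4@14, authorship .....1..23...4

Answer: ycejtieiiixawi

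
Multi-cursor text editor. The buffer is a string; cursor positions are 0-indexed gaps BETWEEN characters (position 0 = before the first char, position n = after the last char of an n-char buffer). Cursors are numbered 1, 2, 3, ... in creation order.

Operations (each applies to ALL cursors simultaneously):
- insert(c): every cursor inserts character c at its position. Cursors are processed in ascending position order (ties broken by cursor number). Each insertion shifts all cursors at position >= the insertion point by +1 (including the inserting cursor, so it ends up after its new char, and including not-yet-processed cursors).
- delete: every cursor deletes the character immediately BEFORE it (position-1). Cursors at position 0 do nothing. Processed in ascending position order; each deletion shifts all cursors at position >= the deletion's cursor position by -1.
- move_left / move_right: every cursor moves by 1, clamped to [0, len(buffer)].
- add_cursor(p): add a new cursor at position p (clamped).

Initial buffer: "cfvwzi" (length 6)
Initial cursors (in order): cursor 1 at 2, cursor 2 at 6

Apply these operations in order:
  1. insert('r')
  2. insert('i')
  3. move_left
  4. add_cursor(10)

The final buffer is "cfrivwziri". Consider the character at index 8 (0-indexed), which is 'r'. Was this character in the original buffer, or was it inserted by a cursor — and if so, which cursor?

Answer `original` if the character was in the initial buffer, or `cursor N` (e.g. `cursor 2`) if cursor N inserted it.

After op 1 (insert('r')): buffer="cfrvwzir" (len 8), cursors c1@3 c2@8, authorship ..1....2
After op 2 (insert('i')): buffer="cfrivwziri" (len 10), cursors c1@4 c2@10, authorship ..11....22
After op 3 (move_left): buffer="cfrivwziri" (len 10), cursors c1@3 c2@9, authorship ..11....22
After op 4 (add_cursor(10)): buffer="cfrivwziri" (len 10), cursors c1@3 c2@9 c3@10, authorship ..11....22
Authorship (.=original, N=cursor N): . . 1 1 . . . . 2 2
Index 8: author = 2

Answer: cursor 2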